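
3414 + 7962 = 11376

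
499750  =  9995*50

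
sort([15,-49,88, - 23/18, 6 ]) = [-49, - 23/18,6, 15,  88 ]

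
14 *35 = 490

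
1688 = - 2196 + 3884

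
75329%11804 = 4505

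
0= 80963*0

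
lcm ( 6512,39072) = 39072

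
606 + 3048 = 3654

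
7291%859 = 419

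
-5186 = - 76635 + 71449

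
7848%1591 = 1484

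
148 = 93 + 55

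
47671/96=47671/96 = 496.57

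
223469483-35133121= 188336362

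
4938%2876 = 2062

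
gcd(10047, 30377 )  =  1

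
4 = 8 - 4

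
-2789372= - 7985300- - 5195928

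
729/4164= 243/1388 = 0.18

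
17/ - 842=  - 17/842  =  -0.02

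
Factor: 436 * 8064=3515904  =  2^9 * 3^2*7^1 * 109^1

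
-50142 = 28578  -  78720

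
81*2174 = 176094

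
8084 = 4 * 2021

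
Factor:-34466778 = - 2^1 * 3^2*1914821^1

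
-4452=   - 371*12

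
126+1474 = 1600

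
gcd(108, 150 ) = 6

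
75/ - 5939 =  - 1+5864/5939 =-0.01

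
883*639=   564237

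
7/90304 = 7/90304= 0.00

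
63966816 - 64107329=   -  140513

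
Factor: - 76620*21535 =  - 2^2 * 3^1 * 5^2 *59^1*73^1*1277^1=- 1650011700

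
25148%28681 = 25148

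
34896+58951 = 93847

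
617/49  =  617/49 = 12.59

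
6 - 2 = 4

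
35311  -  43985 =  - 8674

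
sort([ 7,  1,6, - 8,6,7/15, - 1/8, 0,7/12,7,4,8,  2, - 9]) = [ - 9, - 8,-1/8,0 , 7/15,  7/12,1, 2,4,6,6, 7, 7,  8]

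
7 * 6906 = 48342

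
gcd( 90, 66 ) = 6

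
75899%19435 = 17594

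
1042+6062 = 7104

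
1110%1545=1110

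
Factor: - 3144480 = -2^5*3^1*5^1*6551^1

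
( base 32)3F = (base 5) 421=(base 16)6F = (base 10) 111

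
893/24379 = 893/24379=0.04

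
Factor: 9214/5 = 2^1*5^(-1)*17^1 * 271^1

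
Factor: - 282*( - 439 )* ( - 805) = - 99657390 = -2^1*3^1*5^1*7^1 *23^1 * 47^1*439^1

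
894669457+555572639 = 1450242096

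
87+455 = 542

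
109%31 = 16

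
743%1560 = 743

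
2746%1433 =1313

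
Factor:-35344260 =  - 2^2 *3^2*5^1*7^1*28051^1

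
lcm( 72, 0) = 0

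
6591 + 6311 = 12902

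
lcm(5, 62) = 310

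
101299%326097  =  101299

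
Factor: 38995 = 5^1 * 11^1*709^1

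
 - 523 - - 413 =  - 110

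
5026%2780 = 2246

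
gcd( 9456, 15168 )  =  48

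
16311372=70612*231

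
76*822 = 62472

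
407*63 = 25641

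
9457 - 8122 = 1335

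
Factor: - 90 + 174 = 2^2*3^1*7^1 = 84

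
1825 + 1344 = 3169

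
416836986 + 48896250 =465733236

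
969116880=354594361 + 614522519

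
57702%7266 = 6840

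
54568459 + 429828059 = 484396518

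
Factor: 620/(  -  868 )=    - 5/7= -5^1 * 7^( - 1)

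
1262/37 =34 + 4/37 = 34.11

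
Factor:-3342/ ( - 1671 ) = 2^1  =  2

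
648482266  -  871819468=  - 223337202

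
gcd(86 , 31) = 1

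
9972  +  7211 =17183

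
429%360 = 69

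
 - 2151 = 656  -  2807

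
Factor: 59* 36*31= 2^2*3^2*  31^1*59^1 = 65844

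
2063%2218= 2063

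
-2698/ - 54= 49 + 26/27 = 49.96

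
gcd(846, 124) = 2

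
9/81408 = 3/27136 = 0.00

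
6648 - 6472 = 176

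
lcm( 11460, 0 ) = 0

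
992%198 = 2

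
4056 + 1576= 5632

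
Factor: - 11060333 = - 277^1*39929^1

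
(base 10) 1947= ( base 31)20P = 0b11110011011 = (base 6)13003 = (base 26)2mn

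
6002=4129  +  1873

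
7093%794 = 741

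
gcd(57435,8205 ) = 8205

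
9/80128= 9/80128= 0.00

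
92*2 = 184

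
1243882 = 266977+976905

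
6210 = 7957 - 1747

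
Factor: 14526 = 2^1*3^3*269^1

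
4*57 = 228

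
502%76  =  46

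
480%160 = 0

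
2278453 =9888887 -7610434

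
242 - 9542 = - 9300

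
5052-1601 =3451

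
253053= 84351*3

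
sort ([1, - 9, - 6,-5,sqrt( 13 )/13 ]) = [  -  9,-6 , - 5,  sqrt(13) /13 , 1 ]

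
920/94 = 460/47 = 9.79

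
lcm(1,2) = 2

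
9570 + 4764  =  14334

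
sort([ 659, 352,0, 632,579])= [ 0,352, 579, 632,659 ] 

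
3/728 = 3/728 = 0.00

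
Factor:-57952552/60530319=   -  2^3* 3^( - 2)*7^1*17^( - 1 )*23^(-1)*103^(- 1 )*167^(-1) * 1034867^1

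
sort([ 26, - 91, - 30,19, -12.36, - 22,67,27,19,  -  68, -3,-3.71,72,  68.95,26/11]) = [ -91, - 68, - 30, - 22, -12.36, - 3.71, -3,26/11,19,19,  26,27,67, 68.95 , 72]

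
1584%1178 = 406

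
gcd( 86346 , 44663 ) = 1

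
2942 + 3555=6497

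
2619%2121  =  498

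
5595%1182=867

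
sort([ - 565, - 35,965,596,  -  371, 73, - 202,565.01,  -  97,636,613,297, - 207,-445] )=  [-565,  -  445, - 371,-207 ,-202, - 97,-35,73, 297, 565.01, 596, 613  ,  636,965 ] 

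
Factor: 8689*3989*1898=2^1* 13^1*73^1*3989^1*8689^1 = 65785479058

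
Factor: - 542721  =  - 3^1*180907^1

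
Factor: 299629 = 11^1*27239^1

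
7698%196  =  54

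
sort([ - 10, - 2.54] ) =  [ - 10, - 2.54] 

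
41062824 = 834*49236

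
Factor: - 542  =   - 2^1  *271^1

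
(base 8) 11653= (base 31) 57d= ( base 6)35151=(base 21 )B8G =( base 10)5035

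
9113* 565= 5148845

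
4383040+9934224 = 14317264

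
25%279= 25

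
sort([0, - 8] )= [ - 8 , 0]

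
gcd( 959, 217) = 7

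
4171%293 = 69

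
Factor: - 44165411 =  - 881^1*50131^1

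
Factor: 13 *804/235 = 10452/235 = 2^2*3^1*5^( - 1)*13^1*47^( - 1 )*67^1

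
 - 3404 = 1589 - 4993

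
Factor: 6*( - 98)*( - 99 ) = 2^2*3^3* 7^2*11^1 = 58212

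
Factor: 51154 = 2^1*25577^1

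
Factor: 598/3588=2^(-1)*3^ ( - 1) = 1/6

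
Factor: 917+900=1817 = 23^1*79^1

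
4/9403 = 4/9403 = 0.00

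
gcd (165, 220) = 55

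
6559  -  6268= 291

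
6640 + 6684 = 13324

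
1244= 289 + 955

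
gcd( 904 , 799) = 1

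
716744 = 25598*28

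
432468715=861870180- 429401465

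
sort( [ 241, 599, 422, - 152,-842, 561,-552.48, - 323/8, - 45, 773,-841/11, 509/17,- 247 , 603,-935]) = [  -  935 ,-842, - 552.48, - 247 , - 152, - 841/11 , -45, - 323/8, 509/17 , 241,  422,561, 599, 603,773]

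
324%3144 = 324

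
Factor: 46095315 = 3^1*5^1 * 7^1*79^1* 5557^1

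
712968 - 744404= - 31436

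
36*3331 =119916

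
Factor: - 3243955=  - 5^1 *11^1*13^2*349^1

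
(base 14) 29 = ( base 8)45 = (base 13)2b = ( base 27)1a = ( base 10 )37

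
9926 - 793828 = - 783902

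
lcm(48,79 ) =3792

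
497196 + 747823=1245019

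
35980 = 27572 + 8408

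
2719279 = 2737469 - 18190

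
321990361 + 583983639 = 905974000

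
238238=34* 7007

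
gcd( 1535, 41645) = 5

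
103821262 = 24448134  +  79373128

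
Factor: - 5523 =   -  3^1 * 7^1 * 263^1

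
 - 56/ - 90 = 28/45 = 0.62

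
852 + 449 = 1301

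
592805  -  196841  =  395964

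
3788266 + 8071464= 11859730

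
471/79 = 471/79  =  5.96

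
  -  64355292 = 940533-65295825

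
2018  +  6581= 8599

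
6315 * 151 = 953565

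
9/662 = 9/662 = 0.01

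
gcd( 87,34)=1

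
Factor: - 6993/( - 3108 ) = 9/4 =2^( - 2) *3^2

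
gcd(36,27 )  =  9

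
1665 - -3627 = 5292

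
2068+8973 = 11041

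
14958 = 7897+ 7061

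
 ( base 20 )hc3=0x1b83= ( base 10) 7043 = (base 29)8AP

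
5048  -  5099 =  - 51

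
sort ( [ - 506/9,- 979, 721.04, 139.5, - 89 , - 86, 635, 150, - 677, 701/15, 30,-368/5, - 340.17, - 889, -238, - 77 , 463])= [ - 979, - 889, - 677,-340.17, - 238, - 89, - 86, - 77,  -  368/5, - 506/9,30,701/15, 139.5,150,463, 635, 721.04] 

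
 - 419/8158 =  - 1+7739/8158 = -  0.05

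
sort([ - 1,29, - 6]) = [ - 6, - 1,29 ] 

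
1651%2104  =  1651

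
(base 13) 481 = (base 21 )1G4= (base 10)781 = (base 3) 1001221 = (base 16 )30D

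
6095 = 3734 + 2361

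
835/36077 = 835/36077 = 0.02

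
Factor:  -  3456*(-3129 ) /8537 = 10813824/8537 = 2^7*3^4*7^1*149^1*8537^( - 1 ) 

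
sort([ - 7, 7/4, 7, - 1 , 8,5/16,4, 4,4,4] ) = [-7, - 1, 5/16 , 7/4,4,4,4,4, 7,8]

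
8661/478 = 18  +  57/478 = 18.12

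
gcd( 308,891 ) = 11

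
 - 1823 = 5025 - 6848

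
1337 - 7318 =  - 5981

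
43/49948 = 43/49948 = 0.00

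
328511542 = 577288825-248777283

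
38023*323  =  12281429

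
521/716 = 521/716 = 0.73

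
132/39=3  +  5/13  =  3.38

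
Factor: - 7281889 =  -7281889^1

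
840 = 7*120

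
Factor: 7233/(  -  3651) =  - 2411/1217  =  - 1217^( - 1 )*2411^1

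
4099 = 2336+1763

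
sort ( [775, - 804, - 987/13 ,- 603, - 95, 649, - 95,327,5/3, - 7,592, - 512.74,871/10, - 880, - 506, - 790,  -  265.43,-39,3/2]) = [- 880, - 804, - 790,-603, - 512.74, - 506,-265.43, - 95, - 95, - 987/13, - 39, - 7,  3/2, 5/3,  871/10,  327,592,649,775]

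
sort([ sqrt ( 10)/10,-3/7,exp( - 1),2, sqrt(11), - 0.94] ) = [  -  0.94,- 3/7 , sqrt( 10)/10, exp( - 1 ) , 2,  sqrt( 11)]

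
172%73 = 26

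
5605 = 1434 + 4171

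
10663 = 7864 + 2799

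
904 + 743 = 1647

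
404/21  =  404/21  =  19.24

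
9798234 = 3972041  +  5826193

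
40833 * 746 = 30461418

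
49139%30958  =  18181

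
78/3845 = 78/3845=0.02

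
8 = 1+7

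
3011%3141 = 3011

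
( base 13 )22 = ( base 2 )11100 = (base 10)28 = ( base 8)34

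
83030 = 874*95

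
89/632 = 89/632  =  0.14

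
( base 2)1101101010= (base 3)1012101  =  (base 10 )874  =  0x36A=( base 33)qg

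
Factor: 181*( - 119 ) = - 21539=- 7^1*17^1 * 181^1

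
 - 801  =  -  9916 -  -9115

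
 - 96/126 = -16/21 = -  0.76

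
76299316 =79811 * 956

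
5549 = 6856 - 1307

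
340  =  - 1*( - 340) 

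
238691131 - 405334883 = - 166643752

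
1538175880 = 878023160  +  660152720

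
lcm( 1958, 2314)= 25454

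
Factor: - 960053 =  - 960053^1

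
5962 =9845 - 3883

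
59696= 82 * 728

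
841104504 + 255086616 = 1096191120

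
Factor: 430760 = 2^3*5^1*11^2 * 89^1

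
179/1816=179/1816 = 0.10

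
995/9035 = 199/1807 = 0.11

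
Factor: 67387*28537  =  79^1 * 853^1*28537^1 = 1923022819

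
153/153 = 1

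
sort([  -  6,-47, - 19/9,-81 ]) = [ - 81 , - 47, - 6,  -  19/9 ]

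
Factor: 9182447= 9182447^1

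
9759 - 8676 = 1083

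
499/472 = 1+27/472 = 1.06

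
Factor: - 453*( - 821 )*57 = 21199041 = 3^2*19^1*151^1*821^1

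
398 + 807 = 1205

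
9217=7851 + 1366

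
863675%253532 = 103079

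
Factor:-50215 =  - 5^1*11^2*83^1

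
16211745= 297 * 54585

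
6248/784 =7 + 95/98 = 7.97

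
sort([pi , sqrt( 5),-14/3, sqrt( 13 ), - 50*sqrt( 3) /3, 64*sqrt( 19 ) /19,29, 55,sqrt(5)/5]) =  [ - 50*sqrt( 3 ) /3,- 14/3,sqrt( 5 )/5, sqrt( 5 ), pi, sqrt(13 ), 64 * sqrt( 19 ) /19, 29,55]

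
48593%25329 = 23264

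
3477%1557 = 363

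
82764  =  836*99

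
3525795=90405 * 39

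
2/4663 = 2/4663 = 0.00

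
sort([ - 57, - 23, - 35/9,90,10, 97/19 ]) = [ - 57,  -  23, - 35/9,  97/19,10, 90 ] 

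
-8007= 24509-32516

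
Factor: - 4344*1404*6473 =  - 2^5 * 3^4*13^1*181^1*6473^1 = - 39478671648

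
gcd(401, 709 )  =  1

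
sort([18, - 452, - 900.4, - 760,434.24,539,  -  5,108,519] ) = [ -900.4, - 760, - 452, - 5,18, 108,434.24, 519,539]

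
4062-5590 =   -  1528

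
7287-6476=811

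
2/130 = 1/65 = 0.02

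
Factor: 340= 2^2*5^1 * 17^1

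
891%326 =239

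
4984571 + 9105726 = 14090297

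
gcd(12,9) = 3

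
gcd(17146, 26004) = 2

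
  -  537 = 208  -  745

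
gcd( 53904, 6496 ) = 16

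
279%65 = 19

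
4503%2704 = 1799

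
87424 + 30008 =117432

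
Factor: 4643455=5^1*41^1*22651^1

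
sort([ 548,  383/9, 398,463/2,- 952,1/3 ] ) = [- 952,1/3,383/9,463/2 , 398,  548] 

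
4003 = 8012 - 4009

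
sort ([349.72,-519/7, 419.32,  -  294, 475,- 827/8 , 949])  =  [ - 294, - 827/8, - 519/7, 349.72, 419.32, 475, 949]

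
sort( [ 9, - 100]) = [ - 100,9 ] 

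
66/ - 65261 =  - 1 + 65195/65261 = -  0.00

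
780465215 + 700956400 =1481421615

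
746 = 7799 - 7053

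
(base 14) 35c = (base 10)670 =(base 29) n3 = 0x29E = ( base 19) 1g5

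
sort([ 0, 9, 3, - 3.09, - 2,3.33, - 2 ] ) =[  -  3.09,  -  2, - 2 , 0, 3, 3.33, 9]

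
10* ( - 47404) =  - 474040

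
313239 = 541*579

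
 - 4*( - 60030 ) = 240120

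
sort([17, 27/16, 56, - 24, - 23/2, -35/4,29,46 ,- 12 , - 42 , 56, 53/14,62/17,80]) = [ - 42, - 24 , - 12, - 23/2, - 35/4, 27/16, 62/17,53/14 , 17,  29,46, 56, 56,80] 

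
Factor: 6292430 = 2^1*5^1*629243^1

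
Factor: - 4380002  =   - 2^1*11^1*263^1*757^1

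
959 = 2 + 957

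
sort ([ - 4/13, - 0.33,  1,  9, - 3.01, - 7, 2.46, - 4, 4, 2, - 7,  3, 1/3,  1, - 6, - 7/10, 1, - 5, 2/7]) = [ - 7,-7, - 6, - 5 , - 4, - 3.01, - 7/10, - 0.33, - 4/13, 2/7, 1/3, 1, 1,1, 2, 2.46,  3, 4 , 9 ] 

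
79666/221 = 79666/221= 360.48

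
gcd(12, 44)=4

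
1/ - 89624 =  - 1 + 89623/89624 = - 0.00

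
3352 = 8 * 419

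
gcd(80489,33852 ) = 1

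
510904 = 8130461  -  7619557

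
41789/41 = 41789/41  =  1019.24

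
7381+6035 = 13416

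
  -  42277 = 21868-64145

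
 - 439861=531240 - 971101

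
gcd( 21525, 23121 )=21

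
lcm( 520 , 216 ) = 14040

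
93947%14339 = 7913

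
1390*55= 76450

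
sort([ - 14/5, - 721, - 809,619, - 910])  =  [- 910, - 809 , - 721,  -  14/5,619]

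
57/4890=19/1630 = 0.01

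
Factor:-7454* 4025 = -30002350 = -2^1*5^2*7^1  *23^1*3727^1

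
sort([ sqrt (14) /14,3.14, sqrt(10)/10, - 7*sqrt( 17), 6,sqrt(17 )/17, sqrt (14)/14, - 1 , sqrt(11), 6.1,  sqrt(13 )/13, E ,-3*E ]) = [ -7*sqrt( 17), - 3*E, - 1,  sqrt(17)/17, sqrt(14) /14, sqrt(14 )/14,  sqrt( 13)/13 , sqrt(10 )/10, E,3.14 , sqrt(11), 6,6.1]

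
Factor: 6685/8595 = 7/9=3^( - 2)*7^1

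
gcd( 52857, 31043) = 839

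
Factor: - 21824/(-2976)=2^1*3^( - 1 )*11^1=22/3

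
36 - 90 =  - 54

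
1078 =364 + 714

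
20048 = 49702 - 29654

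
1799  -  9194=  - 7395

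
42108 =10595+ 31513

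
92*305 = 28060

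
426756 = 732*583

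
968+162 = 1130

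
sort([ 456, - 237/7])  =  [ - 237/7, 456 ] 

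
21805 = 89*245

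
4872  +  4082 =8954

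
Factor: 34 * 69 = 2346= 2^1*3^1 * 17^1*23^1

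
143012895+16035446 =159048341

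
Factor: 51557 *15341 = 11^1*23^2*29^1 * 43^1*109^1 = 790935937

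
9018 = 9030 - 12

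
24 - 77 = -53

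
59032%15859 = 11455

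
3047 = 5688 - 2641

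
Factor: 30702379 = 30702379^1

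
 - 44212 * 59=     -  2608508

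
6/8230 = 3/4115 =0.00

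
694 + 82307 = 83001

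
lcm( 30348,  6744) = 60696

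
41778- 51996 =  -10218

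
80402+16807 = 97209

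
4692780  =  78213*60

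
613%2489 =613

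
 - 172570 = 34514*( - 5)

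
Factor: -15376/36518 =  - 8/19 = - 2^3*19^(- 1) 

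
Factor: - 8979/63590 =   -  2^(  -  1) * 3^1*5^( - 1 )*41^1*73^1*6359^( - 1)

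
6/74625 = 2/24875 = 0.00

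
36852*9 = 331668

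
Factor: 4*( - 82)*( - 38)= 12464  =  2^4 * 19^1*41^1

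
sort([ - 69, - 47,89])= [ - 69, - 47,89]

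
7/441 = 1/63 = 0.02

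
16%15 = 1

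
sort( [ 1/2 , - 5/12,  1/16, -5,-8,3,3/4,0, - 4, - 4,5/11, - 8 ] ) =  [-8, -8, - 5, - 4, - 4,-5/12,  0, 1/16,5/11,1/2,3/4,3] 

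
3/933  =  1/311= 0.00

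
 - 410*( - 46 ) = 18860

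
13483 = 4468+9015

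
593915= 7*84845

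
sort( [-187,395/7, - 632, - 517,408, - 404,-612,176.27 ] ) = [ - 632, - 612, - 517,-404, - 187,395/7,176.27,408] 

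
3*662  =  1986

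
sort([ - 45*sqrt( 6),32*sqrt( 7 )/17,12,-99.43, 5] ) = [ - 45*sqrt(6), - 99.43,32 * sqrt( 7 )/17, 5,  12] 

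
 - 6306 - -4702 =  - 1604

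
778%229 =91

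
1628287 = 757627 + 870660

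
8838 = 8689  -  -149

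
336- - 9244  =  9580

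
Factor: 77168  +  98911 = 3^1*58693^1= 176079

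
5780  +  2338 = 8118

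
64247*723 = 46450581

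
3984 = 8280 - 4296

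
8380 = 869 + 7511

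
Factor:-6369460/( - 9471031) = 2^2*5^1  *  1087^( - 1 )*8713^(-1 ) *318473^1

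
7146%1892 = 1470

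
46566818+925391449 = 971958267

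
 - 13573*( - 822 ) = 11157006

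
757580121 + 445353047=1202933168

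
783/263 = 783/263 = 2.98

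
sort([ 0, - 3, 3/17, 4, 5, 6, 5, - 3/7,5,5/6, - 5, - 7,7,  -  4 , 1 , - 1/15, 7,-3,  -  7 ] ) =[- 7,-7,  -  5, - 4,-3 , - 3,-3/7, -1/15,0,3/17, 5/6,1,  4,  5,5,5,6,7,  7]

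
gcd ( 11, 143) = 11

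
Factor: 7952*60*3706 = 2^7 * 3^1*5^1 * 7^1 * 17^1*71^1*109^1  =  1768206720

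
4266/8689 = 4266/8689  =  0.49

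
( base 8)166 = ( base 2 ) 1110110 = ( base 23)53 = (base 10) 118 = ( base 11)A8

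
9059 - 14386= - 5327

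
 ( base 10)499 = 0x1F3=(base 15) 234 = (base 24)kj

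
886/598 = 1+144/299 = 1.48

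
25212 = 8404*3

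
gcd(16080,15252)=12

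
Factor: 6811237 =17^1*149^1 * 2689^1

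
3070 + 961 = 4031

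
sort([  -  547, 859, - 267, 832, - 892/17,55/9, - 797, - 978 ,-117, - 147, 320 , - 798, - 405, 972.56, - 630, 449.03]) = [ - 978, - 798, - 797, -630, - 547, - 405, - 267, - 147,-117,  -  892/17, 55/9, 320, 449.03, 832, 859, 972.56]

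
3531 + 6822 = 10353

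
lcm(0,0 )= 0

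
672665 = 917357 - 244692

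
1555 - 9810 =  - 8255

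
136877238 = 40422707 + 96454531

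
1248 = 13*96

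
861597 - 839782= 21815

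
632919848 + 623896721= 1256816569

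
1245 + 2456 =3701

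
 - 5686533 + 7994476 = 2307943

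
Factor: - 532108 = -2^2*137^1*971^1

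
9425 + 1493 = 10918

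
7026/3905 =1+3121/3905= 1.80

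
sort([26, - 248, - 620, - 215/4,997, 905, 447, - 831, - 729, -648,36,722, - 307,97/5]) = [ - 831,- 729, - 648,-620, - 307, - 248, - 215/4,97/5,26,  36, 447 , 722,905,997 ] 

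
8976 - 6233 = 2743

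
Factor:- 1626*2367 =-2^1*3^3*263^1*271^1 =- 3848742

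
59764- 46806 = 12958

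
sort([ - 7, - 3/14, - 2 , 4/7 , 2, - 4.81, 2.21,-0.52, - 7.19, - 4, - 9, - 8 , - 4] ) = [-9,  -  8,- 7.19, - 7, - 4.81,-4, - 4, - 2,- 0.52, - 3/14, 4/7, 2,2.21 ] 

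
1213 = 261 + 952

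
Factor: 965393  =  11^1 * 13^1*43^1 * 157^1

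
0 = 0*62047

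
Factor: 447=3^1*149^1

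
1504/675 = 1504/675 = 2.23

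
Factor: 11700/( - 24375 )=  -  12/25 = - 2^2*3^1*5^(-2 )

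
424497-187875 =236622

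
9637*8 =77096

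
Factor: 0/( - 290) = 0^1 = 0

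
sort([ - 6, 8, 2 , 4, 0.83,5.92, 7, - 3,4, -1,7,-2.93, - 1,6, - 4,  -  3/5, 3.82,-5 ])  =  [ - 6,-5  , -4, - 3, - 2.93,  -  1, - 1, - 3/5, 0.83,2,3.82, 4,4,5.92, 6,7, 7,  8 ] 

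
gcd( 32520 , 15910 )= 10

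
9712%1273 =801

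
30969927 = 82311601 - 51341674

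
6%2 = 0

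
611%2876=611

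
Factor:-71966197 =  - 29^1*113^1*21961^1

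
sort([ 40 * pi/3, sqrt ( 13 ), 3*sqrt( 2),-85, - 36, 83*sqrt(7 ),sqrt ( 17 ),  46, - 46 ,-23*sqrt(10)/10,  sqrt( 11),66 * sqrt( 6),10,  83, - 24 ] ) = [ - 85, - 46, - 36, -24, - 23*sqrt( 10) /10,sqrt( 11), sqrt( 13) , sqrt(17), 3 * sqrt ( 2 ), 10, 40 *pi/3,  46,  83, 66 * sqrt(  6 ),83*sqrt(7 ) ] 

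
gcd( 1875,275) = 25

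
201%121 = 80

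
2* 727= 1454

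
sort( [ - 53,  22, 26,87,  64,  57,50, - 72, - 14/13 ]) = [ - 72 , - 53  , - 14/13, 22, 26,50,57,64,  87]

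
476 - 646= - 170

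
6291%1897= 600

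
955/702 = 1  +  253/702   =  1.36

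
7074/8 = 884 + 1/4 =884.25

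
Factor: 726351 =3^1*19^1* 12743^1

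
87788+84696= 172484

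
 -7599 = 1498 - 9097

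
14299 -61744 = -47445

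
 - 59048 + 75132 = 16084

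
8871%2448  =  1527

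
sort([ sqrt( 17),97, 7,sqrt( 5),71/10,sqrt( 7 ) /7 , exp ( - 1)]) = [ exp(-1), sqrt (7)/7, sqrt( 5),sqrt( 17),7,71/10, 97 ]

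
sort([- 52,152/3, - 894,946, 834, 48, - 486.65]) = [ - 894, - 486.65, - 52,48, 152/3, 834, 946]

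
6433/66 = 97 + 31/66   =  97.47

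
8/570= 4/285= 0.01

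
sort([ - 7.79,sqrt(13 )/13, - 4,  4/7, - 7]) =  [ - 7.79, - 7,-4, sqrt (13) /13,4/7]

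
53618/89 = 53618/89  =  602.45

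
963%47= 23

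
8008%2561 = 325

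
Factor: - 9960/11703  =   - 2^3 * 5^1*47^( - 1 ) =- 40/47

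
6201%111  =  96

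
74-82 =  -  8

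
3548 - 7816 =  - 4268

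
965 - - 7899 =8864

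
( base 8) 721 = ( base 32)eh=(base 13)29a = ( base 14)253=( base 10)465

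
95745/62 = 95745/62  =  1544.27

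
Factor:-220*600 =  - 132000  =  -2^5 *3^1 *5^3 * 11^1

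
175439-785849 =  - 610410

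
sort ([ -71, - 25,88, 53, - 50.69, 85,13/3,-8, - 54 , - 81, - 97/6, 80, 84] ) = [-81, - 71 ,-54,-50.69, - 25, - 97/6, - 8,13/3,53,80,84,85, 88] 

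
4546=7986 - 3440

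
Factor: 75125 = 5^3*601^1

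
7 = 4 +3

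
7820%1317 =1235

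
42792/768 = 55 + 23/32 =55.72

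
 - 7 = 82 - 89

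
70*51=3570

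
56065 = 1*56065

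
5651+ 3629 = 9280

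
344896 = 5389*64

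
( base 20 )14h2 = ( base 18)1CC6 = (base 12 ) 5906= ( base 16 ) 26d6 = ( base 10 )9942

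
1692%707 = 278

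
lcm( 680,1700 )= 3400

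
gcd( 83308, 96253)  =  1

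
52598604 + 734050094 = 786648698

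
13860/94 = 6930/47  =  147.45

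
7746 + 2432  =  10178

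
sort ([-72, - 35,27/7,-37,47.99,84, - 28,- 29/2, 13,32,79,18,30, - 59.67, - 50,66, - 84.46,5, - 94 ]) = [ - 94, - 84.46, - 72, - 59.67, -50, - 37, - 35, - 28,-29/2,27/7,5,13,18, 30,32, 47.99, 66, 79,84]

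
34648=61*568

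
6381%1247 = 146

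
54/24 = 9/4 = 2.25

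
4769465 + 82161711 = 86931176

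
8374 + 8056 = 16430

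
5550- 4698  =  852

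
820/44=205/11= 18.64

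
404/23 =17  +  13/23 = 17.57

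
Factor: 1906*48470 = 2^2*5^1*37^1*131^1*953^1 = 92383820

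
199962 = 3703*54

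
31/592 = 31/592 = 0.05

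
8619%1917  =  951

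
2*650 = 1300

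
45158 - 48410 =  - 3252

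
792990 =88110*9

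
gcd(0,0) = 0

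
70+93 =163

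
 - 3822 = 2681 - 6503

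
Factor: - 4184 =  - 2^3*523^1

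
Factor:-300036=- 2^2 * 3^1*11^1 * 2273^1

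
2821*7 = 19747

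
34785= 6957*5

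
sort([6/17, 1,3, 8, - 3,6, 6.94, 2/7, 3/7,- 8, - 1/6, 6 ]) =[ -8, - 3, -1/6,2/7, 6/17, 3/7,1,3, 6,6, 6.94, 8] 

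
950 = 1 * 950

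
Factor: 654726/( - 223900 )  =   - 327363/111950  =  - 2^( - 1)*3^1*5^(-2 ) * 2239^( - 1)*109121^1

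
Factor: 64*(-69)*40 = -176640=-2^9*3^1*5^1*23^1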